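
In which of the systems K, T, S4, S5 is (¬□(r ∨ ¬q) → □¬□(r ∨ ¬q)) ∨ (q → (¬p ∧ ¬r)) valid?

S5-tableau for the negation ¬((¬□(r ∨ ¬q) → □¬□(r ∨ ¬q)) ∨ (q → (¬p ∧ ¬r))):
1. ¬((¬□(r ∨ ¬q) → □¬□(r ∨ ¬q)) ∨ (q → (¬p ∧ ¬r))), u
2. ¬(¬□(r ∨ ¬q) → □¬□(r ∨ ¬q)), u
3. ¬(q → (¬p ∧ ¬r)), u
4. ¬□(r ∨ ¬q), u
5. ¬□¬□(r ∨ ¬q), u
6. q, u
7. ¬(¬p ∧ ¬r), u
8. r, u
9. ¬(r ∨ ¬q), v
10. ¬r, v
11. q, v
12. □(r ∨ ¬q), w
13. r ∨ ¬q, u
14. r ∨ ¬q, v
15. r ∨ ¬q, w
16. ¬q, v
Accessibility: uRu, uRv, uRw, vRu, vRv, vRw, wRu, wRv, wRw
Branch closes: q and ¬q both at v.
Every branch closes (one shown): valid in S5.
S4-tableau for the negation ¬((¬□(r ∨ ¬q) → □¬□(r ∨ ¬q)) ∨ (q → (¬p ∧ ¬r))):
1. ¬((¬□(r ∨ ¬q) → □¬□(r ∨ ¬q)) ∨ (q → (¬p ∧ ¬r))), u
2. ¬(¬□(r ∨ ¬q) → □¬□(r ∨ ¬q)), u
3. ¬(q → (¬p ∧ ¬r)), u
4. ¬□(r ∨ ¬q), u
5. ¬□¬□(r ∨ ¬q), u
6. q, u
7. ¬(¬p ∧ ¬r), u
8. r, u
9. ¬(r ∨ ¬q), v
10. ¬r, v
11. q, v
12. □(r ∨ ¬q), w
13. r ∨ ¬q, w
14. ¬q, w
Accessibility: uRu, uRv, uRw, vRv, wRw
Complete open branch: countermodel on an S4-frame, so not valid in S4, nor in K, T (the same frame is also a K-frame and a T-frame).

S5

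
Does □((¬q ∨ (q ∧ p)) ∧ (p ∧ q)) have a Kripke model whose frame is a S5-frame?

1. □((¬q ∨ (q ∧ p)) ∧ (p ∧ q)), u
2. (¬q ∨ (q ∧ p)) ∧ (p ∧ q), u   [□-rule on 1 via uRu]
3. ¬q ∨ (q ∧ p), u   [∧-rule on 2]
4. p ∧ q, u   [∧-rule on 2]
5. p, u   [∧-rule on 4]
6. q, u   [∧-rule on 4]
7. q ∧ p, u   [∨-rule on 3 (branches; this branch)]
Accessibility: uRu

Yes, satisfiable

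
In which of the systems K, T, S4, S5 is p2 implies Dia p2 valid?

K-tableau for the negation not (p2 implies Dia p2):
1. not (p2 implies Dia p2), w0
2. p2, w0
3. not Dia p2, w0
Complete open branch: countermodel on a K-frame, so not valid in K.
T-tableau for the negation not (p2 implies Dia p2):
1. not (p2 implies Dia p2), w0
2. p2, w0
3. not Dia p2, w0
4. not p2, w0
Accessibility: w0Rw0
Branch closes: p2 and not p2 both at w0.
Every branch closes (one shown): valid in T, hence also in S4, S5 (every theorem of T is a theorem of S4 and S5).

T, S4, S5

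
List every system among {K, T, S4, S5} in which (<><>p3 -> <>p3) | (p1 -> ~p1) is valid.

S4, S5

S4-tableau for the negation ~((<><>p3 -> <>p3) | (p1 -> ~p1)):
1. ~((<><>p3 -> <>p3) | (p1 -> ~p1)), w0
2. ~(<><>p3 -> <>p3), w0
3. ~(p1 -> ~p1), w0
4. <><>p3, w0
5. ~<>p3, w0
6. p1, w0
7. ~p3, w0
8. <>p3, w1
9. ~p3, w1
10. p3, w2
11. ~p3, w2
Accessibility: w0Rw0, w0Rw1, w0Rw2, w1Rw1, w1Rw2, w2Rw2
Branch closes: p3 and ~p3 both at w2.
Every branch closes (one shown): valid in S4, hence also in S5 (every theorem of S4 is a theorem of S5).
T-tableau for the negation ~((<><>p3 -> <>p3) | (p1 -> ~p1)):
1. ~((<><>p3 -> <>p3) | (p1 -> ~p1)), w0
2. ~(<><>p3 -> <>p3), w0
3. ~(p1 -> ~p1), w0
4. <><>p3, w0
5. ~<>p3, w0
6. p1, w0
7. ~p3, w0
8. <>p3, w1
9. ~p3, w1
10. p3, w2
Accessibility: w0Rw0, w0Rw1, w1Rw1, w1Rw2, w2Rw2
Complete open branch: countermodel on a T-frame, so not valid in T, nor in K (the same frame is also a K-frame).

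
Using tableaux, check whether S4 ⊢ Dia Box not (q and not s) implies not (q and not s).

Not valid

Tableau for the negation not (Dia Box not (q and not s) implies not (q and not s)):
1. not (Dia Box not (q and not s) implies not (q and not s)), u
2. Dia Box not (q and not s), u
3. q and not s, u
4. q, u
5. not s, u
6. Box not (q and not s), v
7. not (q and not s), v
8. s, v
Accessibility: uRu, uRv, vRv
The negation has an open branch (countermodel exists).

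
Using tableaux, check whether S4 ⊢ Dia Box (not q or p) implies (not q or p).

Tableau for the negation not (Dia Box (not q or p) implies (not q or p)):
1. not (Dia Box (not q or p) implies (not q or p)), 0
2. Dia Box (not q or p), 0
3. not (not q or p), 0
4. q, 0
5. not p, 0
6. Box (not q or p), 1
7. not q or p, 1
8. p, 1
Accessibility: 0R0, 0R1, 1R1
The negation has an open branch (countermodel exists).

Invalid (countermodel exists)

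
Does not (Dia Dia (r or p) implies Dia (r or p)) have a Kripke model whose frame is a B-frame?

Satisfiable

1. not (Dia Dia (r or p) implies Dia (r or p)), 0
2. Dia Dia (r or p), 0
3. not Dia (r or p), 0
4. not (r or p), 0
5. not r, 0
6. not p, 0
7. Dia (r or p), 1
8. not (r or p), 1
9. not r, 1
10. not p, 1
11. r or p, 2
12. p, 2
Accessibility: 0R0, 0R1, 1R0, 1R1, 1R2, 2R1, 2R2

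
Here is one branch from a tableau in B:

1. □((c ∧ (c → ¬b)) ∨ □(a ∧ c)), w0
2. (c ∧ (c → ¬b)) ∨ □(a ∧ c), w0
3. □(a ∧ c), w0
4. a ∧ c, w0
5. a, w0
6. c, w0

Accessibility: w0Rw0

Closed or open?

Not closed

No world carries both an atom and its negation.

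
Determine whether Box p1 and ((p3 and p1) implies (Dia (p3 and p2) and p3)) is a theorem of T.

Tableau for the negation not (Box p1 and ((p3 and p1) implies (Dia (p3 and p2) and p3))):
1. not (Box p1 and ((p3 and p1) implies (Dia (p3 and p2) and p3))), u
2. not ((p3 and p1) implies (Dia (p3 and p2) and p3)), u   [neg-and-rule on 1 (branches; this branch)]
3. p3 and p1, u   [neg-implies-rule on 2]
4. not (Dia (p3 and p2) and p3), u   [neg-implies-rule on 2]
5. p3, u   [and-rule on 3]
6. p1, u   [and-rule on 3]
7. not Dia (p3 and p2), u   [neg-and-rule on 4 (branches; this branch)]
8. not (p3 and p2), u   [neg-Dia-rule on 7 via uRu]
9. not p2, u   [neg-and-rule on 8 (branches; this branch)]
Accessibility: uRu
The negation has an open branch (countermodel exists).

Not valid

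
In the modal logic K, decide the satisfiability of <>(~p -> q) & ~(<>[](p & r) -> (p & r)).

Satisfiable

1. <>(~p -> q) & ~(<>[](p & r) -> (p & r)), w0
2. <>(~p -> q), w0   [&-rule on 1]
3. ~(<>[](p & r) -> (p & r)), w0   [&-rule on 1]
4. <>[](p & r), w0   [~->-rule on 3]
5. ~(p & r), w0   [~->-rule on 3]
6. ~r, w0   [~&-rule on 5 (branches; this branch)]
7. ~p -> q, w1   [<>-rule on 2: fresh world w1, w0Rw1]
8. q, w1   [->-rule on 7 (branches; this branch)]
9. [](p & r), w2   [<>-rule on 4: fresh world w2, w0Rw2]
Accessibility: w0Rw1, w0Rw2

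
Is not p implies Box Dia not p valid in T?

Tableau for the negation not (not p implies Box Dia not p):
1. not (not p implies Box Dia not p), u
2. not p, u   [neg-implies-rule on 1]
3. not Box Dia not p, u   [neg-implies-rule on 1]
4. not Dia not p, v   [neg-Box-rule on 3: fresh world v, uRv]
5. p, v   [neg-Dia-rule on 4 via vRv]
Accessibility: uRu, uRv, vRv
The negation has an open branch (countermodel exists).

Invalid (countermodel exists)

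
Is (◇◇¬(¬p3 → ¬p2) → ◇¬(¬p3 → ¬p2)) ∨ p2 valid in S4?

Valid

Tableau for the negation ¬((◇◇¬(¬p3 → ¬p2) → ◇¬(¬p3 → ¬p2)) ∨ p2):
1. ¬((◇◇¬(¬p3 → ¬p2) → ◇¬(¬p3 → ¬p2)) ∨ p2), 0
2. ¬(◇◇¬(¬p3 → ¬p2) → ◇¬(¬p3 → ¬p2)), 0
3. ¬p2, 0
4. ◇◇¬(¬p3 → ¬p2), 0
5. ¬◇¬(¬p3 → ¬p2), 0
6. ¬p3 → ¬p2, 0
7. ◇¬(¬p3 → ¬p2), 1
8. ¬p3 → ¬p2, 1
9. ¬p2, 1
10. ¬(¬p3 → ¬p2), 2
11. ¬p3, 2
12. p2, 2
13. ¬p3 → ¬p2, 2
14. ¬p2, 2
Accessibility: 0R0, 0R1, 0R2, 1R1, 1R2, 2R2
Branch closes: p2 and ¬p2 both at 2.
All branches of the negation close; one closing branch shown above.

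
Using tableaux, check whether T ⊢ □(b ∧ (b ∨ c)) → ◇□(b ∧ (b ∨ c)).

Valid in T

Tableau for the negation ¬(□(b ∧ (b ∨ c)) → ◇□(b ∧ (b ∨ c))):
1. ¬(□(b ∧ (b ∨ c)) → ◇□(b ∧ (b ∨ c))), u
2. □(b ∧ (b ∨ c)), u
3. ¬◇□(b ∧ (b ∨ c)), u
4. b ∧ (b ∨ c), u
5. b, u
6. b ∨ c, u
7. ¬□(b ∧ (b ∨ c)), u
8. c, u
9. ¬(b ∧ (b ∨ c)), v
10. b ∧ (b ∨ c), v
11. b, v
12. b ∨ c, v
13. ¬□(b ∧ (b ∨ c)), v
14. ¬(b ∨ c), v
15. ¬b, v
16. ¬c, v
Accessibility: uRu, uRv, vRv
Branch closes: b and ¬b both at v.
Every branch of the negation's tableau closes; the branch above is one of them.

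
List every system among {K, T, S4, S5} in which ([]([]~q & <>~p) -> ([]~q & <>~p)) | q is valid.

T, S4, S5

T-tableau for the negation ~(([]([]~q & <>~p) -> ([]~q & <>~p)) | q):
1. ~(([]([]~q & <>~p) -> ([]~q & <>~p)) | q), u
2. ~([]([]~q & <>~p) -> ([]~q & <>~p)), u   [~|-rule on 1]
3. ~q, u   [~|-rule on 1]
4. []([]~q & <>~p), u   [~->-rule on 2]
5. ~([]~q & <>~p), u   [~->-rule on 2]
6. []~q & <>~p, u   [[]-rule on 4 via uRu]
7. []~q, u   [&-rule on 6]
8. <>~p, u   [&-rule on 6]
9. ~[]~q, u   [~&-rule on 5 (branches; this branch)]
10. ~p, v   [<>-rule on 8: fresh world v, uRv]
11. []~q & <>~p, v   [[]-rule on 4 via uRv]
12. []~q, v   [&-rule on 11]
13. <>~p, v   [&-rule on 11]
14. ~q, v   [[]-rule on 7 via uRv]
15. q, w   [~[]-rule on 9: fresh world w, uRw]
16. []~q & <>~p, w   [[]-rule on 4 via uRw]
17. []~q, w   [&-rule on 16]
18. <>~p, w   [&-rule on 16]
19. ~q, w   [[]-rule on 7 via uRw]
Accessibility: uRu, uRv, uRw, vRv, wRw
Branch closes: q and ~q both at w.
Every branch closes (one shown): valid in T, hence also in S4, S5 (every theorem of T is a theorem of S4 and S5).
K-tableau for the negation ~(([]([]~q & <>~p) -> ([]~q & <>~p)) | q):
1. ~(([]([]~q & <>~p) -> ([]~q & <>~p)) | q), u
2. ~([]([]~q & <>~p) -> ([]~q & <>~p)), u   [~|-rule on 1]
3. ~q, u   [~|-rule on 1]
4. []([]~q & <>~p), u   [~->-rule on 2]
5. ~([]~q & <>~p), u   [~->-rule on 2]
6. ~<>~p, u   [~&-rule on 5 (branches; this branch)]
Complete open branch: countermodel on a K-frame, so not valid in K.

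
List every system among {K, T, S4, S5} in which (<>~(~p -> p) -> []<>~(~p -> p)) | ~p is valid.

S4-tableau for the negation ~((<>~(~p -> p) -> []<>~(~p -> p)) | ~p):
1. ~((<>~(~p -> p) -> []<>~(~p -> p)) | ~p), u
2. ~(<>~(~p -> p) -> []<>~(~p -> p)), u
3. p, u
4. <>~(~p -> p), u
5. ~[]<>~(~p -> p), u
6. ~(~p -> p), v
7. ~p, v
8. ~<>~(~p -> p), w
9. ~p -> p, w
10. p, w
Accessibility: uRu, uRv, uRw, vRv, wRw
Complete open branch: countermodel on an S4-frame, so not valid in S4, nor in K, T (the same frame is also a K-frame and a T-frame).
S5-tableau for the negation ~((<>~(~p -> p) -> []<>~(~p -> p)) | ~p):
1. ~((<>~(~p -> p) -> []<>~(~p -> p)) | ~p), u
2. ~(<>~(~p -> p) -> []<>~(~p -> p)), u
3. p, u
4. <>~(~p -> p), u
5. ~[]<>~(~p -> p), u
6. ~(~p -> p), v
7. ~p, v
8. ~<>~(~p -> p), w
9. ~p -> p, u
10. ~p -> p, v
11. ~p -> p, w
12. p, v
Accessibility: uRu, uRv, uRw, vRu, vRv, vRw, wRu, wRv, wRw
Branch closes: p and ~p both at v.
Every branch closes (one shown): valid in S5.

S5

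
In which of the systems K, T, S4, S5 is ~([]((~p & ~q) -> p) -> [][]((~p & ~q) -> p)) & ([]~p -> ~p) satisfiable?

K, T

T-tableau for the formula:
1. ~([]((~p & ~q) -> p) -> [][]((~p & ~q) -> p)) & ([]~p -> ~p), u
2. ~([]((~p & ~q) -> p) -> [][]((~p & ~q) -> p)), u   [&-rule on 1]
3. []~p -> ~p, u   [&-rule on 1]
4. []((~p & ~q) -> p), u   [~->-rule on 2]
5. ~[][]((~p & ~q) -> p), u   [~->-rule on 2]
6. (~p & ~q) -> p, u   [[]-rule on 4 via uRu]
7. ~p, u   [->-rule on 3 (branches; this branch)]
8. ~(~p & ~q), u   [->-rule on 6 (branches; this branch)]
9. q, u   [~&-rule on 8 (branches; this branch)]
10. ~[]((~p & ~q) -> p), v   [~[]-rule on 5: fresh world v, uRv]
11. (~p & ~q) -> p, v   [[]-rule on 4 via uRv]
12. p, v   [->-rule on 11 (branches; this branch)]
13. ~((~p & ~q) -> p), w   [~[]-rule on 10: fresh world w, vRw]
14. ~p & ~q, w   [~->-rule on 13]
15. ~p, w   [~->-rule on 13]
16. ~q, w   [&-rule on 14]
Accessibility: uRu, uRv, vRv, vRw, wRw
Complete open branch: satisfiable in T, hence also in K (this T-model is also a K-model).
S4-tableau for the formula:
1. ~([]((~p & ~q) -> p) -> [][]((~p & ~q) -> p)) & ([]~p -> ~p), u
2. ~([]((~p & ~q) -> p) -> [][]((~p & ~q) -> p)), u   [&-rule on 1]
3. []~p -> ~p, u   [&-rule on 1]
4. []((~p & ~q) -> p), u   [~->-rule on 2]
5. ~[][]((~p & ~q) -> p), u   [~->-rule on 2]
6. (~p & ~q) -> p, u   [[]-rule on 4 via uRu]
7. ~[]~p, u   [->-rule on 3 (branches; this branch)]
8. ~(~p & ~q), u   [->-rule on 6 (branches; this branch)]
9. q, u   [~&-rule on 8 (branches; this branch)]
10. ~[]((~p & ~q) -> p), v   [~[]-rule on 5: fresh world v, uRv]
11. (~p & ~q) -> p, v   [[]-rule on 4 via uRv]
12. ~(~p & ~q), v   [->-rule on 11 (branches; this branch)]
13. q, v   [~&-rule on 12 (branches; this branch)]
14. p, w   [~[]-rule on 7: fresh world w, uRw]
15. (~p & ~q) -> p, w   [[]-rule on 4 via uRw]
16. ~(~p & ~q), w   [->-rule on 15 (branches; this branch)]
17. q, w   [~&-rule on 16 (branches; this branch)]
18. ~((~p & ~q) -> p), x   [~[]-rule on 10: fresh world x, vRx]
19. ~p & ~q, x   [~->-rule on 18]
20. ~p, x   [~->-rule on 18]
21. ~q, x   [&-rule on 19]
22. (~p & ~q) -> p, x   [[]-rule on 4 via uRx]
23. ~(~p & ~q), x   [->-rule on 22 (branches; this branch)]
24. q, x   [~&-rule on 23 (branches; this branch)]
Accessibility: uRu, uRv, uRw, uRx, vRv, vRx, wRw, xRx
Branch closes: q and ~q both at x.
Every branch closes (one shown): unsatisfiable in S4, hence also in S5 (every S5-frame is an S4-frame).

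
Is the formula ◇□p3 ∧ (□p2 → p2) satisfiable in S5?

1. ◇□p3 ∧ (□p2 → p2), 0
2. ◇□p3, 0
3. □p2 → p2, 0
4. p2, 0
5. □p3, 1
6. p3, 0
7. p3, 1
Accessibility: 0R0, 0R1, 1R0, 1R1

Satisfiable (open branch found)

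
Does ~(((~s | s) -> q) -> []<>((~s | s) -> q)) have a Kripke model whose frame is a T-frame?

Satisfiable (open branch found)

1. ~(((~s | s) -> q) -> []<>((~s | s) -> q)), w0
2. (~s | s) -> q, w0   [~->-rule on 1]
3. ~[]<>((~s | s) -> q), w0   [~->-rule on 1]
4. q, w0   [->-rule on 2 (branches; this branch)]
5. ~<>((~s | s) -> q), w1   [~[]-rule on 3: fresh world w1, w0Rw1]
6. ~((~s | s) -> q), w1   [~<>-rule on 5 via w1Rw1]
7. ~s | s, w1   [~->-rule on 6]
8. ~q, w1   [~->-rule on 6]
9. s, w1   [|-rule on 7 (branches; this branch)]
Accessibility: w0Rw0, w0Rw1, w1Rw1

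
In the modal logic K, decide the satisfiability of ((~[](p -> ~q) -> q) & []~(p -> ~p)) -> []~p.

Satisfiable (open branch found)

1. ((~[](p -> ~q) -> q) & []~(p -> ~p)) -> []~p, 0
2. []~p, 0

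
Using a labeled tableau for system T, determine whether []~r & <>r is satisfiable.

Unsatisfiable (every branch closes)

1. []~r & <>r, w0
2. []~r, w0   [&-rule on 1]
3. <>r, w0   [&-rule on 1]
4. ~r, w0   [[]-rule on 2 via w0Rw0]
5. r, w1   [<>-rule on 3: fresh world w1, w0Rw1]
6. ~r, w1   [[]-rule on 2 via w0Rw1]
Accessibility: w0Rw0, w0Rw1, w1Rw1
Branch closes: r and ~r both at w1.
All branches of the tableau close; one closing branch shown above.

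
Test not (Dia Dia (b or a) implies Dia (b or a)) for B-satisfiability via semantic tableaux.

1. not (Dia Dia (b or a) implies Dia (b or a)), u
2. Dia Dia (b or a), u
3. not Dia (b or a), u
4. not (b or a), u
5. not b, u
6. not a, u
7. Dia (b or a), v
8. not (b or a), v
9. not b, v
10. not a, v
11. b or a, w
12. a, w
Accessibility: uRu, uRv, vRu, vRv, vRw, wRv, wRw

Satisfiable (open branch found)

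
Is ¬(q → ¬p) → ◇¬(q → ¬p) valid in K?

Tableau for the negation ¬(¬(q → ¬p) → ◇¬(q → ¬p)):
1. ¬(¬(q → ¬p) → ◇¬(q → ¬p)), 0
2. ¬(q → ¬p), 0
3. ¬◇¬(q → ¬p), 0
4. q, 0
5. p, 0
The negation has an open branch (countermodel exists).

Not valid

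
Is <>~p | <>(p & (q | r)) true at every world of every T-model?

Tableau for the negation ~(<>~p | <>(p & (q | r))):
1. ~(<>~p | <>(p & (q | r))), w0
2. ~<>~p, w0
3. ~<>(p & (q | r)), w0
4. p, w0
5. ~(p & (q | r)), w0
6. ~(q | r), w0
7. ~q, w0
8. ~r, w0
Accessibility: w0Rw0
The negation has an open branch (countermodel exists).

Invalid (countermodel exists)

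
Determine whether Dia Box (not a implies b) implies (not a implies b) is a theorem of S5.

Valid

Tableau for the negation not (Dia Box (not a implies b) implies (not a implies b)):
1. not (Dia Box (not a implies b) implies (not a implies b)), 0
2. Dia Box (not a implies b), 0
3. not (not a implies b), 0
4. not a, 0
5. not b, 0
6. Box (not a implies b), 1
7. not a implies b, 0
8. not a implies b, 1
9. b, 0
Accessibility: 0R0, 0R1, 1R0, 1R1
Branch closes: b and not b both at 0.
Every branch of the negation's tableau closes; the branch above is one of them.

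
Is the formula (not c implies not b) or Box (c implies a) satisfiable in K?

1. (not c implies not b) or Box (c implies a), u
2. Box (c implies a), u   [or-rule on 1 (branches; this branch)]

Yes, satisfiable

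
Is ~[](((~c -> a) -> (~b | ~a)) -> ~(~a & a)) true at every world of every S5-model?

Tableau for the negation [](((~c -> a) -> (~b | ~a)) -> ~(~a & a)):
1. [](((~c -> a) -> (~b | ~a)) -> ~(~a & a)), w0
2. ((~c -> a) -> (~b | ~a)) -> ~(~a & a), w0   [[]-rule on 1 via w0Rw0]
3. ~(~a & a), w0   [->-rule on 2 (branches; this branch)]
4. ~a, w0   [~&-rule on 3 (branches; this branch)]
Accessibility: w0Rw0
The negation has an open branch (countermodel exists).

No, not valid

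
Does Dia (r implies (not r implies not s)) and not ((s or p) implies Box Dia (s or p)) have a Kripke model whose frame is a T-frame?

Satisfiable (open branch found)

1. Dia (r implies (not r implies not s)) and not ((s or p) implies Box Dia (s or p)), w0
2. Dia (r implies (not r implies not s)), w0
3. not ((s or p) implies Box Dia (s or p)), w0
4. s or p, w0
5. not Box Dia (s or p), w0
6. p, w0
7. r implies (not r implies not s), w1
8. not r implies not s, w1
9. not s, w1
10. not Dia (s or p), w2
11. not (s or p), w2
12. not s, w2
13. not p, w2
Accessibility: w0Rw0, w0Rw1, w0Rw2, w1Rw1, w2Rw2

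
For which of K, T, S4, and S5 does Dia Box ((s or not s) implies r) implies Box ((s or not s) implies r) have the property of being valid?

S5

S4-tableau for the negation not (Dia Box ((s or not s) implies r) implies Box ((s or not s) implies r)):
1. not (Dia Box ((s or not s) implies r) implies Box ((s or not s) implies r)), w0
2. Dia Box ((s or not s) implies r), w0   [neg-implies-rule on 1]
3. not Box ((s or not s) implies r), w0   [neg-implies-rule on 1]
4. Box ((s or not s) implies r), w1   [Dia-rule on 2: fresh world w1, w0Rw1]
5. (s or not s) implies r, w1   [Box-rule on 4 via w1Rw1]
6. r, w1   [implies-rule on 5 (branches; this branch)]
7. not ((s or not s) implies r), w2   [neg-Box-rule on 3: fresh world w2, w0Rw2]
8. s or not s, w2   [neg-implies-rule on 7]
9. not r, w2   [neg-implies-rule on 7]
10. not s, w2   [or-rule on 8 (branches; this branch)]
Accessibility: w0Rw0, w0Rw1, w0Rw2, w1Rw1, w2Rw2
Complete open branch: countermodel on an S4-frame, so not valid in S4, nor in K, T (the same frame is also a K-frame and a T-frame).
S5-tableau for the negation not (Dia Box ((s or not s) implies r) implies Box ((s or not s) implies r)):
1. not (Dia Box ((s or not s) implies r) implies Box ((s or not s) implies r)), w0
2. Dia Box ((s or not s) implies r), w0   [neg-implies-rule on 1]
3. not Box ((s or not s) implies r), w0   [neg-implies-rule on 1]
4. Box ((s or not s) implies r), w1   [Dia-rule on 2: fresh world w1, w0Rw1]
5. (s or not s) implies r, w0   [Box-rule on 4 via w1Rw0]
6. (s or not s) implies r, w1   [Box-rule on 4 via w1Rw1]
7. r, w0   [implies-rule on 5 (branches; this branch)]
8. r, w1   [implies-rule on 6 (branches; this branch)]
9. not ((s or not s) implies r), w2   [neg-Box-rule on 3: fresh world w2, w0Rw2]
10. s or not s, w2   [neg-implies-rule on 9]
11. not r, w2   [neg-implies-rule on 9]
12. (s or not s) implies r, w2   [Box-rule on 4 via w1Rw2]
13. not s, w2   [or-rule on 10 (branches; this branch)]
14. not (s or not s), w2   [implies-rule on 12 (branches; this branch)]
15. s, w2   [neg-or-rule on 14]
Accessibility: w0Rw0, w0Rw1, w0Rw2, w1Rw0, w1Rw1, w1Rw2, w2Rw0, w2Rw1, w2Rw2
Branch closes: s and not s both at w2.
Every branch closes (one shown): valid in S5.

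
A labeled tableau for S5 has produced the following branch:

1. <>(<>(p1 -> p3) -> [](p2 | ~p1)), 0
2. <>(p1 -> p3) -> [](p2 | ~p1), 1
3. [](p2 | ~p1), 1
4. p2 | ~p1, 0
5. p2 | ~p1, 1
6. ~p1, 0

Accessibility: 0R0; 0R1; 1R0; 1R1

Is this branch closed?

Open

There is no literal clash: for every atom and world, at most one sign appears.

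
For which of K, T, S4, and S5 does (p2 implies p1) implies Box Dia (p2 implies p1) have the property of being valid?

S4-tableau for the negation not ((p2 implies p1) implies Box Dia (p2 implies p1)):
1. not ((p2 implies p1) implies Box Dia (p2 implies p1)), 0
2. p2 implies p1, 0
3. not Box Dia (p2 implies p1), 0
4. p1, 0
5. not Dia (p2 implies p1), 1
6. not (p2 implies p1), 1
7. p2, 1
8. not p1, 1
Accessibility: 0R0, 0R1, 1R1
Complete open branch: countermodel on an S4-frame, so not valid in S4, nor in K, T (the same frame is also a K-frame and a T-frame).
S5-tableau for the negation not ((p2 implies p1) implies Box Dia (p2 implies p1)):
1. not ((p2 implies p1) implies Box Dia (p2 implies p1)), 0
2. p2 implies p1, 0
3. not Box Dia (p2 implies p1), 0
4. p1, 0
5. not Dia (p2 implies p1), 1
6. not (p2 implies p1), 0
7. p2, 0
8. not p1, 0
Accessibility: 0R0, 0R1, 1R0, 1R1
Branch closes: p1 and not p1 both at 0.
Every branch closes (one shown): valid in S5.

S5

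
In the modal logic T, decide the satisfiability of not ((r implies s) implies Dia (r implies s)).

Unsatisfiable

1. not ((r implies s) implies Dia (r implies s)), 0
2. r implies s, 0   [neg-implies-rule on 1]
3. not Dia (r implies s), 0   [neg-implies-rule on 1]
4. not (r implies s), 0   [neg-Dia-rule on 3 via 0R0]
5. r, 0   [neg-implies-rule on 4]
6. not s, 0   [neg-implies-rule on 4]
7. s, 0   [implies-rule on 2 (branches; this branch)]
Accessibility: 0R0
Branch closes: s and not s both at 0.
All branches of the tableau close; one closing branch shown above.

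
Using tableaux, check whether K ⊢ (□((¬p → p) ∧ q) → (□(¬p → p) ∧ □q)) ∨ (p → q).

Tableau for the negation ¬((□((¬p → p) ∧ q) → (□(¬p → p) ∧ □q)) ∨ (p → q)):
1. ¬((□((¬p → p) ∧ q) → (□(¬p → p) ∧ □q)) ∨ (p → q)), u
2. ¬(□((¬p → p) ∧ q) → (□(¬p → p) ∧ □q)), u   [¬∨-rule on 1]
3. ¬(p → q), u   [¬∨-rule on 1]
4. □((¬p → p) ∧ q), u   [¬→-rule on 2]
5. ¬(□(¬p → p) ∧ □q), u   [¬→-rule on 2]
6. p, u   [¬→-rule on 3]
7. ¬q, u   [¬→-rule on 3]
8. ¬□(¬p → p), u   [¬∧-rule on 5 (branches; this branch)]
9. ¬(¬p → p), v   [¬□-rule on 8: fresh world v, uRv]
10. ¬p, v   [¬→-rule on 9]
11. (¬p → p) ∧ q, v   [□-rule on 4 via uRv]
12. ¬p → p, v   [∧-rule on 11]
13. q, v   [∧-rule on 11]
14. p, v   [→-rule on 12 (branches; this branch)]
Accessibility: uRv
Branch closes: p and ¬p both at v.
Every branch of the negation's tableau closes; the branch above is one of them.

Valid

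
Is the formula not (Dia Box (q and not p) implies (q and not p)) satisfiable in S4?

1. not (Dia Box (q and not p) implies (q and not p)), 0
2. Dia Box (q and not p), 0   [neg-implies-rule on 1]
3. not (q and not p), 0   [neg-implies-rule on 1]
4. p, 0   [neg-and-rule on 3 (branches; this branch)]
5. Box (q and not p), 1   [Dia-rule on 2: fresh world 1, 0R1]
6. q and not p, 1   [Box-rule on 5 via 1R1]
7. q, 1   [and-rule on 6]
8. not p, 1   [and-rule on 6]
Accessibility: 0R0, 0R1, 1R1

Yes, satisfiable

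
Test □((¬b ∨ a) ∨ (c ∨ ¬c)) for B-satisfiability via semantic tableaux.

Satisfiable (open branch found)

1. □((¬b ∨ a) ∨ (c ∨ ¬c)), 0
2. (¬b ∨ a) ∨ (c ∨ ¬c), 0
3. c ∨ ¬c, 0
4. ¬c, 0
Accessibility: 0R0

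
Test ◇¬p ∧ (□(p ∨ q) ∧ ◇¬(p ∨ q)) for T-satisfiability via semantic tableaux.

No, unsatisfiable

1. ◇¬p ∧ (□(p ∨ q) ∧ ◇¬(p ∨ q)), u
2. ◇¬p, u   [∧-rule on 1]
3. □(p ∨ q) ∧ ◇¬(p ∨ q), u   [∧-rule on 1]
4. □(p ∨ q), u   [∧-rule on 3]
5. ◇¬(p ∨ q), u   [∧-rule on 3]
6. p ∨ q, u   [□-rule on 4 via uRu]
7. q, u   [∨-rule on 6 (branches; this branch)]
8. ¬p, v   [◇-rule on 2: fresh world v, uRv]
9. p ∨ q, v   [□-rule on 4 via uRv]
10. q, v   [∨-rule on 9 (branches; this branch)]
11. ¬(p ∨ q), w   [◇-rule on 5: fresh world w, uRw]
12. ¬p, w   [¬∨-rule on 11]
13. ¬q, w   [¬∨-rule on 11]
14. p ∨ q, w   [□-rule on 4 via uRw]
15. q, w   [∨-rule on 14 (branches; this branch)]
Accessibility: uRu, uRv, uRw, vRv, wRw
Branch closes: q and ¬q both at w.
(One branch shown.) All branches close.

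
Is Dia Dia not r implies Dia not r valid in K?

Invalid (countermodel exists)

Tableau for the negation not (Dia Dia not r implies Dia not r):
1. not (Dia Dia not r implies Dia not r), w0
2. Dia Dia not r, w0
3. not Dia not r, w0
4. Dia not r, w1
5. r, w1
6. not r, w2
Accessibility: w0Rw1, w1Rw2
The negation has an open branch (countermodel exists).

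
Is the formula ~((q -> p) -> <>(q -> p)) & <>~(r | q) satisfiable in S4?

Unsatisfiable (every branch closes)

1. ~((q -> p) -> <>(q -> p)) & <>~(r | q), w0
2. ~((q -> p) -> <>(q -> p)), w0
3. <>~(r | q), w0
4. q -> p, w0
5. ~<>(q -> p), w0
6. ~(q -> p), w0
7. q, w0
8. ~p, w0
9. p, w0
Accessibility: w0Rw0
Branch closes: p and ~p both at w0.
(One branch shown.) All branches close.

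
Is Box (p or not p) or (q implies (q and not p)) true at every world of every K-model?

Tableau for the negation not (Box (p or not p) or (q implies (q and not p))):
1. not (Box (p or not p) or (q implies (q and not p))), u
2. not Box (p or not p), u
3. not (q implies (q and not p)), u
4. q, u
5. not (q and not p), u
6. p, u
7. not (p or not p), v
8. not p, v
9. p, v
Accessibility: uRv
Branch closes: p and not p both at v.
All branches of the negation close; one closing branch shown above.

Valid in K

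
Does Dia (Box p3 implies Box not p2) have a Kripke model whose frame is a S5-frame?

Yes, satisfiable

1. Dia (Box p3 implies Box not p2), 0
2. Box p3 implies Box not p2, 1
3. Box not p2, 1
4. not p2, 0
5. not p2, 1
Accessibility: 0R0, 0R1, 1R0, 1R1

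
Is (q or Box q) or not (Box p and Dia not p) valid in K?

Valid

Tableau for the negation not ((q or Box q) or not (Box p and Dia not p)):
1. not ((q or Box q) or not (Box p and Dia not p)), u
2. not (q or Box q), u   [neg-or-rule on 1]
3. Box p and Dia not p, u   [neg-or-rule on 1]
4. not q, u   [neg-or-rule on 2]
5. not Box q, u   [neg-or-rule on 2]
6. Box p, u   [and-rule on 3]
7. Dia not p, u   [and-rule on 3]
8. not q, v   [neg-Box-rule on 5: fresh world v, uRv]
9. p, v   [Box-rule on 6 via uRv]
10. not p, w   [Dia-rule on 7: fresh world w, uRw]
11. p, w   [Box-rule on 6 via uRw]
Accessibility: uRv, uRw
Branch closes: p and not p both at w.
Every branch of the negation's tableau closes; the branch above is one of them.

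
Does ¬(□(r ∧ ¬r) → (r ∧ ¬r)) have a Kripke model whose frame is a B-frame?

1. ¬(□(r ∧ ¬r) → (r ∧ ¬r)), 0
2. □(r ∧ ¬r), 0
3. ¬(r ∧ ¬r), 0
4. r ∧ ¬r, 0
5. r, 0
6. ¬r, 0
Accessibility: 0R0
Branch closes: r and ¬r both at 0.
(One branch shown.) All branches close.

Unsatisfiable (every branch closes)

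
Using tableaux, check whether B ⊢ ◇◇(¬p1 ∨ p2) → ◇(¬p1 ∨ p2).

Not valid

Tableau for the negation ¬(◇◇(¬p1 ∨ p2) → ◇(¬p1 ∨ p2)):
1. ¬(◇◇(¬p1 ∨ p2) → ◇(¬p1 ∨ p2)), w0
2. ◇◇(¬p1 ∨ p2), w0   [¬→-rule on 1]
3. ¬◇(¬p1 ∨ p2), w0   [¬→-rule on 1]
4. ¬(¬p1 ∨ p2), w0   [¬◇-rule on 3 via w0Rw0]
5. p1, w0   [¬∨-rule on 4]
6. ¬p2, w0   [¬∨-rule on 4]
7. ◇(¬p1 ∨ p2), w1   [◇-rule on 2: fresh world w1, w0Rw1]
8. ¬(¬p1 ∨ p2), w1   [¬◇-rule on 3 via w0Rw1]
9. p1, w1   [¬∨-rule on 8]
10. ¬p2, w1   [¬∨-rule on 8]
11. ¬p1 ∨ p2, w2   [◇-rule on 7: fresh world w2, w1Rw2]
12. p2, w2   [∨-rule on 11 (branches; this branch)]
Accessibility: w0Rw0, w0Rw1, w1Rw0, w1Rw1, w1Rw2, w2Rw1, w2Rw2
The negation has an open branch (countermodel exists).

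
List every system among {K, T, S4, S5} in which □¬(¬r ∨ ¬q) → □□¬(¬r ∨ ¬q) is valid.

S4, S5

T-tableau for the negation ¬(□¬(¬r ∨ ¬q) → □□¬(¬r ∨ ¬q)):
1. ¬(□¬(¬r ∨ ¬q) → □□¬(¬r ∨ ¬q)), 0
2. □¬(¬r ∨ ¬q), 0
3. ¬□□¬(¬r ∨ ¬q), 0
4. ¬(¬r ∨ ¬q), 0
5. r, 0
6. q, 0
7. ¬□¬(¬r ∨ ¬q), 1
8. ¬(¬r ∨ ¬q), 1
9. r, 1
10. q, 1
11. ¬r ∨ ¬q, 2
12. ¬q, 2
Accessibility: 0R0, 0R1, 1R1, 1R2, 2R2
Complete open branch: countermodel on a T-frame, so not valid in T, nor in K (the same frame is also a K-frame).
S4-tableau for the negation ¬(□¬(¬r ∨ ¬q) → □□¬(¬r ∨ ¬q)):
1. ¬(□¬(¬r ∨ ¬q) → □□¬(¬r ∨ ¬q)), 0
2. □¬(¬r ∨ ¬q), 0
3. ¬□□¬(¬r ∨ ¬q), 0
4. ¬(¬r ∨ ¬q), 0
5. r, 0
6. q, 0
7. ¬□¬(¬r ∨ ¬q), 1
8. ¬(¬r ∨ ¬q), 1
9. r, 1
10. q, 1
11. ¬r ∨ ¬q, 2
12. ¬(¬r ∨ ¬q), 2
13. r, 2
14. q, 2
15. ¬q, 2
Accessibility: 0R0, 0R1, 0R2, 1R1, 1R2, 2R2
Branch closes: q and ¬q both at 2.
Every branch closes (one shown): valid in S4, hence also in S5 (every theorem of S4 is a theorem of S5).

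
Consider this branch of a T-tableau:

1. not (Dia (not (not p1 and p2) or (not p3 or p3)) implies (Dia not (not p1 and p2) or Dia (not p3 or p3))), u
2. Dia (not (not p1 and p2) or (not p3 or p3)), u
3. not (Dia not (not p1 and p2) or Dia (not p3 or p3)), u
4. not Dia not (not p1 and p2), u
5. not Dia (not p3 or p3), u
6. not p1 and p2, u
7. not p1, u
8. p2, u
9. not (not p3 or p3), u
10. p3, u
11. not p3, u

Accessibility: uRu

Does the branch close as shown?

Closed

Both p3 and not p3 appear at u.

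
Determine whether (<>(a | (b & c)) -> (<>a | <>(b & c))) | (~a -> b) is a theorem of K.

Tableau for the negation ~((<>(a | (b & c)) -> (<>a | <>(b & c))) | (~a -> b)):
1. ~((<>(a | (b & c)) -> (<>a | <>(b & c))) | (~a -> b)), u
2. ~(<>(a | (b & c)) -> (<>a | <>(b & c))), u
3. ~(~a -> b), u
4. <>(a | (b & c)), u
5. ~(<>a | <>(b & c)), u
6. ~a, u
7. ~b, u
8. ~<>a, u
9. ~<>(b & c), u
10. a | (b & c), v
11. ~a, v
12. ~(b & c), v
13. b & c, v
14. b, v
15. c, v
16. ~c, v
Accessibility: uRv
Branch closes: c and ~c both at v.
Every branch of the negation's tableau closes; the branch above is one of them.

Yes, valid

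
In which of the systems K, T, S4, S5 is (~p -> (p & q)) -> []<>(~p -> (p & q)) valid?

S5-tableau for the negation ~((~p -> (p & q)) -> []<>(~p -> (p & q))):
1. ~((~p -> (p & q)) -> []<>(~p -> (p & q))), u
2. ~p -> (p & q), u
3. ~[]<>(~p -> (p & q)), u
4. p & q, u
5. p, u
6. q, u
7. ~<>(~p -> (p & q)), v
8. ~(~p -> (p & q)), u
9. ~p, u
10. ~(p & q), u
Accessibility: uRu, uRv, vRu, vRv
Branch closes: p and ~p both at u.
Every branch closes (one shown): valid in S5.
S4-tableau for the negation ~((~p -> (p & q)) -> []<>(~p -> (p & q))):
1. ~((~p -> (p & q)) -> []<>(~p -> (p & q))), u
2. ~p -> (p & q), u
3. ~[]<>(~p -> (p & q)), u
4. p & q, u
5. p, u
6. q, u
7. ~<>(~p -> (p & q)), v
8. ~(~p -> (p & q)), v
9. ~p, v
10. ~(p & q), v
11. ~q, v
Accessibility: uRu, uRv, vRv
Complete open branch: countermodel on an S4-frame, so not valid in S4, nor in K, T (the same frame is also a K-frame and a T-frame).

S5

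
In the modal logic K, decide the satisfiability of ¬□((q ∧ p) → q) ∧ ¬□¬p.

No, unsatisfiable

1. ¬□((q ∧ p) → q) ∧ ¬□¬p, 0
2. ¬□((q ∧ p) → q), 0
3. ¬□¬p, 0
4. ¬((q ∧ p) → q), 1
5. q ∧ p, 1
6. ¬q, 1
7. q, 1
8. p, 1
Accessibility: 0R1
Branch closes: q and ¬q both at 1.
All branches of the tableau close; one closing branch shown above.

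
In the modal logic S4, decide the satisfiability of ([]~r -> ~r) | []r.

1. ([]~r -> ~r) | []r, 0
2. []r, 0   [|-rule on 1 (branches; this branch)]
3. r, 0   [[]-rule on 2 via 0R0]
Accessibility: 0R0

Satisfiable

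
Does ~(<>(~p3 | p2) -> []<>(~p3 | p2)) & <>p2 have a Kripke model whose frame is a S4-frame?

1. ~(<>(~p3 | p2) -> []<>(~p3 | p2)) & <>p2, u
2. ~(<>(~p3 | p2) -> []<>(~p3 | p2)), u   [&-rule on 1]
3. <>p2, u   [&-rule on 1]
4. <>(~p3 | p2), u   [~->-rule on 2]
5. ~[]<>(~p3 | p2), u   [~->-rule on 2]
6. p2, v   [<>-rule on 3: fresh world v, uRv]
7. ~p3 | p2, w   [<>-rule on 4: fresh world w, uRw]
8. p2, w   [|-rule on 7 (branches; this branch)]
9. ~<>(~p3 | p2), x   [~[]-rule on 5: fresh world x, uRx]
10. ~(~p3 | p2), x   [~<>-rule on 9 via xRx]
11. p3, x   [~|-rule on 10]
12. ~p2, x   [~|-rule on 10]
Accessibility: uRu, uRv, uRw, uRx, vRv, wRw, xRx

Satisfiable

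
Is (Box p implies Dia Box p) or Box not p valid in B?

Tableau for the negation not ((Box p implies Dia Box p) or Box not p):
1. not ((Box p implies Dia Box p) or Box not p), w0
2. not (Box p implies Dia Box p), w0
3. not Box not p, w0
4. Box p, w0
5. not Dia Box p, w0
6. p, w0
7. not Box p, w0
8. p, w1
9. not Box p, w1
10. not p, w2
11. p, w2
Accessibility: w0Rw0, w0Rw1, w0Rw2, w1Rw0, w1Rw1, w2Rw0, w2Rw2
Branch closes: p and not p both at w2.
All branches of the negation close; one closing branch shown above.

Valid in B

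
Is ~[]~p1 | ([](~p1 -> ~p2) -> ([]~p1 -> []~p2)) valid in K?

Tableau for the negation ~(~[]~p1 | ([](~p1 -> ~p2) -> ([]~p1 -> []~p2))):
1. ~(~[]~p1 | ([](~p1 -> ~p2) -> ([]~p1 -> []~p2))), w0
2. []~p1, w0
3. ~([](~p1 -> ~p2) -> ([]~p1 -> []~p2)), w0
4. [](~p1 -> ~p2), w0
5. ~([]~p1 -> []~p2), w0
6. ~[]~p2, w0
7. p2, w1
8. ~p1, w1
9. ~p1 -> ~p2, w1
10. ~p2, w1
Accessibility: w0Rw1
Branch closes: p2 and ~p2 both at w1.
All branches of the negation close; one closing branch shown above.

Valid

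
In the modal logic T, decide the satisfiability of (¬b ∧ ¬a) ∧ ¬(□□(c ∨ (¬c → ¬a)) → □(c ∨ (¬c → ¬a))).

1. (¬b ∧ ¬a) ∧ ¬(□□(c ∨ (¬c → ¬a)) → □(c ∨ (¬c → ¬a))), 0
2. ¬b ∧ ¬a, 0
3. ¬(□□(c ∨ (¬c → ¬a)) → □(c ∨ (¬c → ¬a))), 0
4. ¬b, 0
5. ¬a, 0
6. □□(c ∨ (¬c → ¬a)), 0
7. ¬□(c ∨ (¬c → ¬a)), 0
8. □(c ∨ (¬c → ¬a)), 0
9. c ∨ (¬c → ¬a), 0
10. ¬c → ¬a, 0
11. ¬(c ∨ (¬c → ¬a)), 1
12. ¬c, 1
13. ¬(¬c → ¬a), 1
14. a, 1
15. □(c ∨ (¬c → ¬a)), 1
16. c ∨ (¬c → ¬a), 1
17. ¬c → ¬a, 1
18. ¬a, 1
Accessibility: 0R0, 0R1, 1R1
Branch closes: a and ¬a both at 1.
Every branch closes; the branch above is one of them.

Unsatisfiable (every branch closes)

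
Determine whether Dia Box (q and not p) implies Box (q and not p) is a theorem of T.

Tableau for the negation not (Dia Box (q and not p) implies Box (q and not p)):
1. not (Dia Box (q and not p) implies Box (q and not p)), u
2. Dia Box (q and not p), u   [neg-implies-rule on 1]
3. not Box (q and not p), u   [neg-implies-rule on 1]
4. Box (q and not p), v   [Dia-rule on 2: fresh world v, uRv]
5. q and not p, v   [Box-rule on 4 via vRv]
6. q, v   [and-rule on 5]
7. not p, v   [and-rule on 5]
8. not (q and not p), w   [neg-Box-rule on 3: fresh world w, uRw]
9. p, w   [neg-and-rule on 8 (branches; this branch)]
Accessibility: uRu, uRv, uRw, vRv, wRw
The negation has an open branch (countermodel exists).

No, not valid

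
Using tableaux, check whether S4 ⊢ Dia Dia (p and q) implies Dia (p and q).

Tableau for the negation not (Dia Dia (p and q) implies Dia (p and q)):
1. not (Dia Dia (p and q) implies Dia (p and q)), w0
2. Dia Dia (p and q), w0
3. not Dia (p and q), w0
4. not (p and q), w0
5. not q, w0
6. Dia (p and q), w1
7. not (p and q), w1
8. not q, w1
9. p and q, w2
10. p, w2
11. q, w2
12. not (p and q), w2
13. not q, w2
Accessibility: w0Rw0, w0Rw1, w0Rw2, w1Rw1, w1Rw2, w2Rw2
Branch closes: q and not q both at w2.
All branches of the negation close; one closing branch shown above.

Valid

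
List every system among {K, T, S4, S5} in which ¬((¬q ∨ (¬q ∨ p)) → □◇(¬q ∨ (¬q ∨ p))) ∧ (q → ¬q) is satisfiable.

K, T, S4

S5-tableau for the formula:
1. ¬((¬q ∨ (¬q ∨ p)) → □◇(¬q ∨ (¬q ∨ p))) ∧ (q → ¬q), w0
2. ¬((¬q ∨ (¬q ∨ p)) → □◇(¬q ∨ (¬q ∨ p))), w0
3. q → ¬q, w0
4. ¬q ∨ (¬q ∨ p), w0
5. ¬□◇(¬q ∨ (¬q ∨ p)), w0
6. ¬q, w0
7. ¬q ∨ p, w0
8. p, w0
9. ¬◇(¬q ∨ (¬q ∨ p)), w1
10. ¬(¬q ∨ (¬q ∨ p)), w0
11. q, w0
12. ¬(¬q ∨ p), w0
Accessibility: w0Rw0, w0Rw1, w1Rw0, w1Rw1
Branch closes: q and ¬q both at w0.
Every branch closes (one shown): unsatisfiable in S5.
S4-tableau for the formula:
1. ¬((¬q ∨ (¬q ∨ p)) → □◇(¬q ∨ (¬q ∨ p))) ∧ (q → ¬q), w0
2. ¬((¬q ∨ (¬q ∨ p)) → □◇(¬q ∨ (¬q ∨ p))), w0
3. q → ¬q, w0
4. ¬q ∨ (¬q ∨ p), w0
5. ¬□◇(¬q ∨ (¬q ∨ p)), w0
6. ¬q, w0
7. ¬q ∨ p, w0
8. p, w0
9. ¬◇(¬q ∨ (¬q ∨ p)), w1
10. ¬(¬q ∨ (¬q ∨ p)), w1
11. q, w1
12. ¬(¬q ∨ p), w1
13. ¬p, w1
Accessibility: w0Rw0, w0Rw1, w1Rw1
Complete open branch: satisfiable in S4, hence also in K, T (this S4-model is also a K-model and a T-model).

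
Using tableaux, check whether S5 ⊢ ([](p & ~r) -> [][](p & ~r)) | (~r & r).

Yes, valid

Tableau for the negation ~(([](p & ~r) -> [][](p & ~r)) | (~r & r)):
1. ~(([](p & ~r) -> [][](p & ~r)) | (~r & r)), 0
2. ~([](p & ~r) -> [][](p & ~r)), 0   [~|-rule on 1]
3. ~(~r & r), 0   [~|-rule on 1]
4. [](p & ~r), 0   [~->-rule on 2]
5. ~[][](p & ~r), 0   [~->-rule on 2]
6. p & ~r, 0   [[]-rule on 4 via 0R0]
7. p, 0   [&-rule on 6]
8. ~r, 0   [&-rule on 6]
9. ~[](p & ~r), 1   [~[]-rule on 5: fresh world 1, 0R1]
10. p & ~r, 1   [[]-rule on 4 via 0R1]
11. p, 1   [&-rule on 10]
12. ~r, 1   [&-rule on 10]
13. ~(p & ~r), 2   [~[]-rule on 9: fresh world 2, 1R2]
14. p & ~r, 2   [[]-rule on 4 via 0R2]
15. p, 2   [&-rule on 14]
16. ~r, 2   [&-rule on 14]
17. r, 2   [~&-rule on 13 (branches; this branch)]
Accessibility: 0R0, 0R1, 0R2, 1R0, 1R1, 1R2, 2R0, 2R1, 2R2
Branch closes: r and ~r both at 2.
Every branch of the negation's tableau closes; the branch above is one of them.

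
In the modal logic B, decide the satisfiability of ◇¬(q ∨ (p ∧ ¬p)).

Yes, satisfiable

1. ◇¬(q ∨ (p ∧ ¬p)), w0
2. ¬(q ∨ (p ∧ ¬p)), w1   [◇-rule on 1: fresh world w1, w0Rw1]
3. ¬q, w1   [¬∨-rule on 2]
4. ¬(p ∧ ¬p), w1   [¬∨-rule on 2]
5. p, w1   [¬∧-rule on 4 (branches; this branch)]
Accessibility: w0Rw0, w0Rw1, w1Rw0, w1Rw1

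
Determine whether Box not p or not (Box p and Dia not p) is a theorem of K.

Valid

Tableau for the negation not (Box not p or not (Box p and Dia not p)):
1. not (Box not p or not (Box p and Dia not p)), w0
2. not Box not p, w0
3. Box p and Dia not p, w0
4. Box p, w0
5. Dia not p, w0
6. p, w1
7. not p, w2
8. p, w2
Accessibility: w0Rw1, w0Rw2
Branch closes: p and not p both at w2.
All branches of the negation close; one closing branch shown above.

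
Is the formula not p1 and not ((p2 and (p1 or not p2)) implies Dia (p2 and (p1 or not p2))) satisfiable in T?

1. not p1 and not ((p2 and (p1 or not p2)) implies Dia (p2 and (p1 or not p2))), w0
2. not p1, w0   [and-rule on 1]
3. not ((p2 and (p1 or not p2)) implies Dia (p2 and (p1 or not p2))), w0   [and-rule on 1]
4. p2 and (p1 or not p2), w0   [neg-implies-rule on 3]
5. not Dia (p2 and (p1 or not p2)), w0   [neg-implies-rule on 3]
6. p2, w0   [and-rule on 4]
7. p1 or not p2, w0   [and-rule on 4]
8. not (p2 and (p1 or not p2)), w0   [neg-Dia-rule on 5 via w0Rw0]
9. not p2, w0   [or-rule on 7 (branches; this branch)]
Accessibility: w0Rw0
Branch closes: p2 and not p2 both at w0.
(One branch shown.) All branches close.

No, unsatisfiable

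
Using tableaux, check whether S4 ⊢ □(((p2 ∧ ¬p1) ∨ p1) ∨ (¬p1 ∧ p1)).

Not valid

Tableau for the negation ¬□(((p2 ∧ ¬p1) ∨ p1) ∨ (¬p1 ∧ p1)):
1. ¬□(((p2 ∧ ¬p1) ∨ p1) ∨ (¬p1 ∧ p1)), 0
2. ¬(((p2 ∧ ¬p1) ∨ p1) ∨ (¬p1 ∧ p1)), 1
3. ¬((p2 ∧ ¬p1) ∨ p1), 1
4. ¬(¬p1 ∧ p1), 1
5. ¬(p2 ∧ ¬p1), 1
6. ¬p1, 1
7. ¬p2, 1
Accessibility: 0R0, 0R1, 1R1
The negation has an open branch (countermodel exists).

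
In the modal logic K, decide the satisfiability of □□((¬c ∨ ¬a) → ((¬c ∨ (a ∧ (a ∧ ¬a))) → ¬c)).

1. □□((¬c ∨ ¬a) → ((¬c ∨ (a ∧ (a ∧ ¬a))) → ¬c)), u

Yes, satisfiable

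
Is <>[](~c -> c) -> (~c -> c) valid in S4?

Tableau for the negation ~(<>[](~c -> c) -> (~c -> c)):
1. ~(<>[](~c -> c) -> (~c -> c)), u
2. <>[](~c -> c), u
3. ~(~c -> c), u
4. ~c, u
5. [](~c -> c), v
6. ~c -> c, v
7. c, v
Accessibility: uRu, uRv, vRv
The negation has an open branch (countermodel exists).

No, not valid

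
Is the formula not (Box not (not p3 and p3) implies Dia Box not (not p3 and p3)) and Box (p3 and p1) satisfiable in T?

1. not (Box not (not p3 and p3) implies Dia Box not (not p3 and p3)) and Box (p3 and p1), w0
2. not (Box not (not p3 and p3) implies Dia Box not (not p3 and p3)), w0
3. Box (p3 and p1), w0
4. Box not (not p3 and p3), w0
5. not Dia Box not (not p3 and p3), w0
6. p3 and p1, w0
7. p3, w0
8. p1, w0
9. not (not p3 and p3), w0
10. not Box not (not p3 and p3), w0
11. not p3 and p3, w1
12. not p3, w1
13. p3, w1
Accessibility: w0Rw0, w0Rw1, w1Rw1
Branch closes: p3 and not p3 both at w1.
All branches of the tableau close; one closing branch shown above.

No, unsatisfiable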